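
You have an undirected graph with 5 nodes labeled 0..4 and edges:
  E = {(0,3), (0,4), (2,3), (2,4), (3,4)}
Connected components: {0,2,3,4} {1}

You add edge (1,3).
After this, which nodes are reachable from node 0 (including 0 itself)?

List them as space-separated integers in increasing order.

Answer: 0 1 2 3 4

Derivation:
Before: nodes reachable from 0: {0,2,3,4}
Adding (1,3): merges 0's component with another. Reachability grows.
After: nodes reachable from 0: {0,1,2,3,4}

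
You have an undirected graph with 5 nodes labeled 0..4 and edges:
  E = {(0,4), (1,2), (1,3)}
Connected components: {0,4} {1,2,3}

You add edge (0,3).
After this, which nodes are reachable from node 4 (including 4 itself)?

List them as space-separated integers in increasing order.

Before: nodes reachable from 4: {0,4}
Adding (0,3): merges 4's component with another. Reachability grows.
After: nodes reachable from 4: {0,1,2,3,4}

Answer: 0 1 2 3 4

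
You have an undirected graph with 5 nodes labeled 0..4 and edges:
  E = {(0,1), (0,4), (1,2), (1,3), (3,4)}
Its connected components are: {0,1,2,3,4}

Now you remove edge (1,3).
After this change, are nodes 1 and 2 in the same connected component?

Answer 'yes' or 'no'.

Answer: yes

Derivation:
Initial components: {0,1,2,3,4}
Removing edge (1,3): not a bridge — component count unchanged at 1.
New components: {0,1,2,3,4}
Are 1 and 2 in the same component? yes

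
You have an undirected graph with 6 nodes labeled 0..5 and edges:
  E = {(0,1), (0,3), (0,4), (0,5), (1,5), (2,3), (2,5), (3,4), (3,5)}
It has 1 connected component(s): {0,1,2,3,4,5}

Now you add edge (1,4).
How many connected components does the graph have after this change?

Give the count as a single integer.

Initial component count: 1
Add (1,4): endpoints already in same component. Count unchanged: 1.
New component count: 1

Answer: 1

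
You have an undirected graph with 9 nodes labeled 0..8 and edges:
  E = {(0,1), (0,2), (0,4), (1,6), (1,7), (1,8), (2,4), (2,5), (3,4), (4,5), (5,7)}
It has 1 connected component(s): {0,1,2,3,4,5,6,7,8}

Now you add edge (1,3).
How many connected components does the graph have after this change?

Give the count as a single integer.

Initial component count: 1
Add (1,3): endpoints already in same component. Count unchanged: 1.
New component count: 1

Answer: 1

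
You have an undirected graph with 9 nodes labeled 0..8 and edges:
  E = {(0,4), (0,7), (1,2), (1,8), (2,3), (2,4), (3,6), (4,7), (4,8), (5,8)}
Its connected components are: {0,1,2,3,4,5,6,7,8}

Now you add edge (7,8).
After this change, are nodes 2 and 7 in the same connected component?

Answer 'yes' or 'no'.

Initial components: {0,1,2,3,4,5,6,7,8}
Adding edge (7,8): both already in same component {0,1,2,3,4,5,6,7,8}. No change.
New components: {0,1,2,3,4,5,6,7,8}
Are 2 and 7 in the same component? yes

Answer: yes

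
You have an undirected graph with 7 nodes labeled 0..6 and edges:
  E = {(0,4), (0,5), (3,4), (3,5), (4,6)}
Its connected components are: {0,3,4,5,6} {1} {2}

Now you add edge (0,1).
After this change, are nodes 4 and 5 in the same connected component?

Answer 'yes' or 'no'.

Answer: yes

Derivation:
Initial components: {0,3,4,5,6} {1} {2}
Adding edge (0,1): merges {0,3,4,5,6} and {1}.
New components: {0,1,3,4,5,6} {2}
Are 4 and 5 in the same component? yes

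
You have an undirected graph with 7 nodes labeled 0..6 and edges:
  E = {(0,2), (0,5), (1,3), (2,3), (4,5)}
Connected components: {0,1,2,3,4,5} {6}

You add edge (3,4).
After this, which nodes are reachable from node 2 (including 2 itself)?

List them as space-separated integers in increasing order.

Answer: 0 1 2 3 4 5

Derivation:
Before: nodes reachable from 2: {0,1,2,3,4,5}
Adding (3,4): both endpoints already in same component. Reachability from 2 unchanged.
After: nodes reachable from 2: {0,1,2,3,4,5}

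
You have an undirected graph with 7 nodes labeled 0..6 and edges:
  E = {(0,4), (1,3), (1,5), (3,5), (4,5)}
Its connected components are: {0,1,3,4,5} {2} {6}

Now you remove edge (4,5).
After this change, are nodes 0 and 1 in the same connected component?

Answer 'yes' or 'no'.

Initial components: {0,1,3,4,5} {2} {6}
Removing edge (4,5): it was a bridge — component count 3 -> 4.
New components: {0,4} {1,3,5} {2} {6}
Are 0 and 1 in the same component? no

Answer: no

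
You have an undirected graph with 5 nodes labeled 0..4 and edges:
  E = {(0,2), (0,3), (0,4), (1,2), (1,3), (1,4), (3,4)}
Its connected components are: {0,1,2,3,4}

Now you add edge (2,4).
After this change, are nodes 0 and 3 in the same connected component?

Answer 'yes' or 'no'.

Answer: yes

Derivation:
Initial components: {0,1,2,3,4}
Adding edge (2,4): both already in same component {0,1,2,3,4}. No change.
New components: {0,1,2,3,4}
Are 0 and 3 in the same component? yes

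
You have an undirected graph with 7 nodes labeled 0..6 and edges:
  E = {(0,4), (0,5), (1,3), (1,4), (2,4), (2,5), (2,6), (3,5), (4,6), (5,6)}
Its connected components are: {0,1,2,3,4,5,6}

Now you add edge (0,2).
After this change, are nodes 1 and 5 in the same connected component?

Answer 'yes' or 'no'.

Answer: yes

Derivation:
Initial components: {0,1,2,3,4,5,6}
Adding edge (0,2): both already in same component {0,1,2,3,4,5,6}. No change.
New components: {0,1,2,3,4,5,6}
Are 1 and 5 in the same component? yes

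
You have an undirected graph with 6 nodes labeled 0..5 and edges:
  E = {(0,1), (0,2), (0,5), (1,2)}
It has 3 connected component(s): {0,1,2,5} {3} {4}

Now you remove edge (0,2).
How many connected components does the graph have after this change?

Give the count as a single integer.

Initial component count: 3
Remove (0,2): not a bridge. Count unchanged: 3.
  After removal, components: {0,1,2,5} {3} {4}
New component count: 3

Answer: 3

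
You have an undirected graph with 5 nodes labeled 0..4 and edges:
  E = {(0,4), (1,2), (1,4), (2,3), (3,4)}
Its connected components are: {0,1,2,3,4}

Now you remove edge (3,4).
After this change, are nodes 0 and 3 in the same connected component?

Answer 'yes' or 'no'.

Initial components: {0,1,2,3,4}
Removing edge (3,4): not a bridge — component count unchanged at 1.
New components: {0,1,2,3,4}
Are 0 and 3 in the same component? yes

Answer: yes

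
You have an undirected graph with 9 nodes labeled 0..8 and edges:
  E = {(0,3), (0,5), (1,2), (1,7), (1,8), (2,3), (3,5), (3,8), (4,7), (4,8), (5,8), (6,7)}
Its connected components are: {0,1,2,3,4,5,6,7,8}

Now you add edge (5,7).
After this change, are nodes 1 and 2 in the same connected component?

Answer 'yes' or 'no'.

Answer: yes

Derivation:
Initial components: {0,1,2,3,4,5,6,7,8}
Adding edge (5,7): both already in same component {0,1,2,3,4,5,6,7,8}. No change.
New components: {0,1,2,3,4,5,6,7,8}
Are 1 and 2 in the same component? yes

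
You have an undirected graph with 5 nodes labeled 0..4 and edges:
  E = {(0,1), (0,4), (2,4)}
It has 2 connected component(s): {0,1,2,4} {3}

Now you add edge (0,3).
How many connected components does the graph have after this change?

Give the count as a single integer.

Initial component count: 2
Add (0,3): merges two components. Count decreases: 2 -> 1.
New component count: 1

Answer: 1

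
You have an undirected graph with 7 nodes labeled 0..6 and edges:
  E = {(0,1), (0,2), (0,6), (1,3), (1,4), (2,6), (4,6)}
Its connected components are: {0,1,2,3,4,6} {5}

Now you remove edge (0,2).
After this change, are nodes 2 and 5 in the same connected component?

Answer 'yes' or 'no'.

Answer: no

Derivation:
Initial components: {0,1,2,3,4,6} {5}
Removing edge (0,2): not a bridge — component count unchanged at 2.
New components: {0,1,2,3,4,6} {5}
Are 2 and 5 in the same component? no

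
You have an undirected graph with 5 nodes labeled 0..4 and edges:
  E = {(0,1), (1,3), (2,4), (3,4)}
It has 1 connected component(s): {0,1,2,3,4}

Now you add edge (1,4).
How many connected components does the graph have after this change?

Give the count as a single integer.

Initial component count: 1
Add (1,4): endpoints already in same component. Count unchanged: 1.
New component count: 1

Answer: 1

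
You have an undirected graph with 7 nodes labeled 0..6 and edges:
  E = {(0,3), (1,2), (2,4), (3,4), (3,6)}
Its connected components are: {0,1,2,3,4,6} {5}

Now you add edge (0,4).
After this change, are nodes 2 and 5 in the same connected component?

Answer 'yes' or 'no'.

Answer: no

Derivation:
Initial components: {0,1,2,3,4,6} {5}
Adding edge (0,4): both already in same component {0,1,2,3,4,6}. No change.
New components: {0,1,2,3,4,6} {5}
Are 2 and 5 in the same component? no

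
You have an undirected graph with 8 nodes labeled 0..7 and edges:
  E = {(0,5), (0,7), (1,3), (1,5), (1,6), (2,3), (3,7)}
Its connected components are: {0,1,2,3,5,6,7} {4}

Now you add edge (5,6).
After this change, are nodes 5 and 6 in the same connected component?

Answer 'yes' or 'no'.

Initial components: {0,1,2,3,5,6,7} {4}
Adding edge (5,6): both already in same component {0,1,2,3,5,6,7}. No change.
New components: {0,1,2,3,5,6,7} {4}
Are 5 and 6 in the same component? yes

Answer: yes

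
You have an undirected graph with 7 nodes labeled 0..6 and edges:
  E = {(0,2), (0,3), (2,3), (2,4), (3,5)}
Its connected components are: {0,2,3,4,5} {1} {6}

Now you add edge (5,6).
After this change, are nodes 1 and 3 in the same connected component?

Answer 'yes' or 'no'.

Answer: no

Derivation:
Initial components: {0,2,3,4,5} {1} {6}
Adding edge (5,6): merges {0,2,3,4,5} and {6}.
New components: {0,2,3,4,5,6} {1}
Are 1 and 3 in the same component? no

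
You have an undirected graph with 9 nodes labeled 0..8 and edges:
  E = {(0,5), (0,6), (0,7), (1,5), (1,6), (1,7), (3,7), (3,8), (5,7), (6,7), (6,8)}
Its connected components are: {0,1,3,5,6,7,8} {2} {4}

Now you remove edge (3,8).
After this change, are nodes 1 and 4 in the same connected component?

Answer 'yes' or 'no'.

Initial components: {0,1,3,5,6,7,8} {2} {4}
Removing edge (3,8): not a bridge — component count unchanged at 3.
New components: {0,1,3,5,6,7,8} {2} {4}
Are 1 and 4 in the same component? no

Answer: no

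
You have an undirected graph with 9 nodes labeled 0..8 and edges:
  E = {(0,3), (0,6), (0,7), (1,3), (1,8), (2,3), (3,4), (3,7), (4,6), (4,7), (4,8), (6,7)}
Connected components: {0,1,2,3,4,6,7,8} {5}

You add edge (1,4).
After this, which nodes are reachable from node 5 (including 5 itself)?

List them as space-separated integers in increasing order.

Before: nodes reachable from 5: {5}
Adding (1,4): both endpoints already in same component. Reachability from 5 unchanged.
After: nodes reachable from 5: {5}

Answer: 5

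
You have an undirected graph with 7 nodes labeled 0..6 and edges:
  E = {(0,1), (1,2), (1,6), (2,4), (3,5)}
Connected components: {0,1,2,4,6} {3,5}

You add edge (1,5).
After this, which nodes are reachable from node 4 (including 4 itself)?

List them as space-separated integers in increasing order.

Before: nodes reachable from 4: {0,1,2,4,6}
Adding (1,5): merges 4's component with another. Reachability grows.
After: nodes reachable from 4: {0,1,2,3,4,5,6}

Answer: 0 1 2 3 4 5 6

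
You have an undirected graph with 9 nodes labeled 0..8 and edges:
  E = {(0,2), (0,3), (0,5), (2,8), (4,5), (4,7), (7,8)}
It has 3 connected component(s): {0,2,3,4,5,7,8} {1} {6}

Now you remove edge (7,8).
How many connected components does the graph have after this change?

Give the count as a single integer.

Answer: 3

Derivation:
Initial component count: 3
Remove (7,8): not a bridge. Count unchanged: 3.
  After removal, components: {0,2,3,4,5,7,8} {1} {6}
New component count: 3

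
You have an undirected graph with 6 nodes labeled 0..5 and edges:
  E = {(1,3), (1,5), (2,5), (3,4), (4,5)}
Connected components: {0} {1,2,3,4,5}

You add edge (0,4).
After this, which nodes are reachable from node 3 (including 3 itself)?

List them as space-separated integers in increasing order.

Before: nodes reachable from 3: {1,2,3,4,5}
Adding (0,4): merges 3's component with another. Reachability grows.
After: nodes reachable from 3: {0,1,2,3,4,5}

Answer: 0 1 2 3 4 5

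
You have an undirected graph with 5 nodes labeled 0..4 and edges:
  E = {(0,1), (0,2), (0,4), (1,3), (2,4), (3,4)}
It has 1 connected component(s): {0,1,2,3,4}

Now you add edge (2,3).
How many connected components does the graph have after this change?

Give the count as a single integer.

Answer: 1

Derivation:
Initial component count: 1
Add (2,3): endpoints already in same component. Count unchanged: 1.
New component count: 1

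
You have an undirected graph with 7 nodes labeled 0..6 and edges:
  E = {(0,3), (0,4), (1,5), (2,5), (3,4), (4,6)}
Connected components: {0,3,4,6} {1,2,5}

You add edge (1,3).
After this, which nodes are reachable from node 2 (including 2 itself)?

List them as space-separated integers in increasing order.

Answer: 0 1 2 3 4 5 6

Derivation:
Before: nodes reachable from 2: {1,2,5}
Adding (1,3): merges 2's component with another. Reachability grows.
After: nodes reachable from 2: {0,1,2,3,4,5,6}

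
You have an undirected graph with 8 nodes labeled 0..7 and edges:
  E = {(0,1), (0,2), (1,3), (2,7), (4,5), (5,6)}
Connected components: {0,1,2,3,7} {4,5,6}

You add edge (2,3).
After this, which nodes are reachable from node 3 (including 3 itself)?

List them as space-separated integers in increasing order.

Answer: 0 1 2 3 7

Derivation:
Before: nodes reachable from 3: {0,1,2,3,7}
Adding (2,3): both endpoints already in same component. Reachability from 3 unchanged.
After: nodes reachable from 3: {0,1,2,3,7}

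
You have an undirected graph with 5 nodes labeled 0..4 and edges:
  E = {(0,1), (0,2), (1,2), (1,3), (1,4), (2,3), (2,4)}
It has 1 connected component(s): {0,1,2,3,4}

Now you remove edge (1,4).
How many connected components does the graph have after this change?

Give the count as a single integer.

Initial component count: 1
Remove (1,4): not a bridge. Count unchanged: 1.
  After removal, components: {0,1,2,3,4}
New component count: 1

Answer: 1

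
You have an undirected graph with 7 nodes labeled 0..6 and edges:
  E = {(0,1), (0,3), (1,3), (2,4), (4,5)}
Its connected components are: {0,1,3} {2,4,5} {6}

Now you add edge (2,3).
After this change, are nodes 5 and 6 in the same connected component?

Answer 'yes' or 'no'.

Answer: no

Derivation:
Initial components: {0,1,3} {2,4,5} {6}
Adding edge (2,3): merges {2,4,5} and {0,1,3}.
New components: {0,1,2,3,4,5} {6}
Are 5 and 6 in the same component? no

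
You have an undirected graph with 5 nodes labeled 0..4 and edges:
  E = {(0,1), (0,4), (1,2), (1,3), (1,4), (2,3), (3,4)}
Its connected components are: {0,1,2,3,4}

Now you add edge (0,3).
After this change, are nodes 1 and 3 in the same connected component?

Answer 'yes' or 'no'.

Answer: yes

Derivation:
Initial components: {0,1,2,3,4}
Adding edge (0,3): both already in same component {0,1,2,3,4}. No change.
New components: {0,1,2,3,4}
Are 1 and 3 in the same component? yes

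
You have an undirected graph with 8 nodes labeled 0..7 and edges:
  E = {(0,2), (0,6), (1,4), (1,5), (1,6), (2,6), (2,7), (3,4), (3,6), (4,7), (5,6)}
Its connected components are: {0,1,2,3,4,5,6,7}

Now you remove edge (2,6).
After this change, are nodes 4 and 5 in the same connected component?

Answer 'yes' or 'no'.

Initial components: {0,1,2,3,4,5,6,7}
Removing edge (2,6): not a bridge — component count unchanged at 1.
New components: {0,1,2,3,4,5,6,7}
Are 4 and 5 in the same component? yes

Answer: yes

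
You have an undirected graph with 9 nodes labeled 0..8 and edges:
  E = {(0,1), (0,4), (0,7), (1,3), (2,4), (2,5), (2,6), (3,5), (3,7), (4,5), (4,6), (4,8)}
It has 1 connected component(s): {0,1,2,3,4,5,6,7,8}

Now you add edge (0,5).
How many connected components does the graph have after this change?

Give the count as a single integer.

Answer: 1

Derivation:
Initial component count: 1
Add (0,5): endpoints already in same component. Count unchanged: 1.
New component count: 1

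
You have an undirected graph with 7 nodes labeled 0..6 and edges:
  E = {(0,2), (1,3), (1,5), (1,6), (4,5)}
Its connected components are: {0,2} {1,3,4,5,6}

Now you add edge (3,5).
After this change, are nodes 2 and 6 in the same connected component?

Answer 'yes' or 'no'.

Answer: no

Derivation:
Initial components: {0,2} {1,3,4,5,6}
Adding edge (3,5): both already in same component {1,3,4,5,6}. No change.
New components: {0,2} {1,3,4,5,6}
Are 2 and 6 in the same component? no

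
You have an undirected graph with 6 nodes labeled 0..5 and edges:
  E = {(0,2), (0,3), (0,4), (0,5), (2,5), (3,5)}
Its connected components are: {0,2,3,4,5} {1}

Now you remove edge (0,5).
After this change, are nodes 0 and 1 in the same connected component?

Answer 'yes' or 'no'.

Answer: no

Derivation:
Initial components: {0,2,3,4,5} {1}
Removing edge (0,5): not a bridge — component count unchanged at 2.
New components: {0,2,3,4,5} {1}
Are 0 and 1 in the same component? no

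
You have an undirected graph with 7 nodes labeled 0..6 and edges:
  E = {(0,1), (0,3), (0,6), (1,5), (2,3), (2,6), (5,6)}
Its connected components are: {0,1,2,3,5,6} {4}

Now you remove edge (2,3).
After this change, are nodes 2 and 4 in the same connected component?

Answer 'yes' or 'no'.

Initial components: {0,1,2,3,5,6} {4}
Removing edge (2,3): not a bridge — component count unchanged at 2.
New components: {0,1,2,3,5,6} {4}
Are 2 and 4 in the same component? no

Answer: no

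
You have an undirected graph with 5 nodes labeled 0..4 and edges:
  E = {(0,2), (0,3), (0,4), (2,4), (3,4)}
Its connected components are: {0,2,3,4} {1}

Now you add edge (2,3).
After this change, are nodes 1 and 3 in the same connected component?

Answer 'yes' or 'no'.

Answer: no

Derivation:
Initial components: {0,2,3,4} {1}
Adding edge (2,3): both already in same component {0,2,3,4}. No change.
New components: {0,2,3,4} {1}
Are 1 and 3 in the same component? no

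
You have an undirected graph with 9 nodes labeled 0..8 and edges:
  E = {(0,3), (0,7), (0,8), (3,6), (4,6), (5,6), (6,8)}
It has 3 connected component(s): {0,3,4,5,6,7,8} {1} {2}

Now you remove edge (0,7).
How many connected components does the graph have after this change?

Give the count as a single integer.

Initial component count: 3
Remove (0,7): it was a bridge. Count increases: 3 -> 4.
  After removal, components: {0,3,4,5,6,8} {1} {2} {7}
New component count: 4

Answer: 4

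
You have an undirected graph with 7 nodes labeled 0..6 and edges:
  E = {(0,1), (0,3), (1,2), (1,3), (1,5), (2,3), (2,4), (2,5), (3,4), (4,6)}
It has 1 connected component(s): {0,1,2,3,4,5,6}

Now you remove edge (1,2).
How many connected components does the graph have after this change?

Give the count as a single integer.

Answer: 1

Derivation:
Initial component count: 1
Remove (1,2): not a bridge. Count unchanged: 1.
  After removal, components: {0,1,2,3,4,5,6}
New component count: 1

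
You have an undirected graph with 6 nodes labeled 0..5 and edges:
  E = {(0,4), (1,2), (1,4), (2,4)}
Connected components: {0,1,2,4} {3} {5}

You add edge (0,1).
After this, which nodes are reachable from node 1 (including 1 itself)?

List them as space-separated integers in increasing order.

Before: nodes reachable from 1: {0,1,2,4}
Adding (0,1): both endpoints already in same component. Reachability from 1 unchanged.
After: nodes reachable from 1: {0,1,2,4}

Answer: 0 1 2 4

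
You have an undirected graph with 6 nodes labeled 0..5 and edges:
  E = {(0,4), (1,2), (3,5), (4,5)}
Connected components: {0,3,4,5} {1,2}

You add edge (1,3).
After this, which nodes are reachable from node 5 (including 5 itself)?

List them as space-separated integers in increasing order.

Answer: 0 1 2 3 4 5

Derivation:
Before: nodes reachable from 5: {0,3,4,5}
Adding (1,3): merges 5's component with another. Reachability grows.
After: nodes reachable from 5: {0,1,2,3,4,5}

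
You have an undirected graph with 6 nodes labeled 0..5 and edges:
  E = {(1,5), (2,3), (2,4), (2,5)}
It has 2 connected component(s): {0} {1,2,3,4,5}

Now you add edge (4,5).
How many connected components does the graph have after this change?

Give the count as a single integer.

Answer: 2

Derivation:
Initial component count: 2
Add (4,5): endpoints already in same component. Count unchanged: 2.
New component count: 2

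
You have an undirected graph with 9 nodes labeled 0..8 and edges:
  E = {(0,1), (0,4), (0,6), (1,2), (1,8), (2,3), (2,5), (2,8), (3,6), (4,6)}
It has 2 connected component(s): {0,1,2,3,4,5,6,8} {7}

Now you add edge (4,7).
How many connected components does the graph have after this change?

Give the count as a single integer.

Initial component count: 2
Add (4,7): merges two components. Count decreases: 2 -> 1.
New component count: 1

Answer: 1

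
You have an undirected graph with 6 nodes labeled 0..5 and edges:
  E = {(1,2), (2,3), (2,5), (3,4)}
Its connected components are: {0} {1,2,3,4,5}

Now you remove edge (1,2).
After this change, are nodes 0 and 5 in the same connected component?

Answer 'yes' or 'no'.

Answer: no

Derivation:
Initial components: {0} {1,2,3,4,5}
Removing edge (1,2): it was a bridge — component count 2 -> 3.
New components: {0} {1} {2,3,4,5}
Are 0 and 5 in the same component? no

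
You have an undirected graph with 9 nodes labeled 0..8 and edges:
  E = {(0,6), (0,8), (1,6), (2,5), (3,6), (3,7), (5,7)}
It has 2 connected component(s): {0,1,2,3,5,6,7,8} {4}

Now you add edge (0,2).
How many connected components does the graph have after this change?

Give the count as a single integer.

Initial component count: 2
Add (0,2): endpoints already in same component. Count unchanged: 2.
New component count: 2

Answer: 2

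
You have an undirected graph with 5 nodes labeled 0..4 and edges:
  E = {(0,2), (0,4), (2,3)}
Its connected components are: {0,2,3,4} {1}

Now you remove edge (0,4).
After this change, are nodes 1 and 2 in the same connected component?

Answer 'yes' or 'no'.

Answer: no

Derivation:
Initial components: {0,2,3,4} {1}
Removing edge (0,4): it was a bridge — component count 2 -> 3.
New components: {0,2,3} {1} {4}
Are 1 and 2 in the same component? no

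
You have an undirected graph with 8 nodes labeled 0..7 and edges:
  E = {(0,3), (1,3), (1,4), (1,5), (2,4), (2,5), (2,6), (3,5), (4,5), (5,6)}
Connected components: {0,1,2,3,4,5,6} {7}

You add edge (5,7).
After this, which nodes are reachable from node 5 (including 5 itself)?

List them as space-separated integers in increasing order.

Before: nodes reachable from 5: {0,1,2,3,4,5,6}
Adding (5,7): merges 5's component with another. Reachability grows.
After: nodes reachable from 5: {0,1,2,3,4,5,6,7}

Answer: 0 1 2 3 4 5 6 7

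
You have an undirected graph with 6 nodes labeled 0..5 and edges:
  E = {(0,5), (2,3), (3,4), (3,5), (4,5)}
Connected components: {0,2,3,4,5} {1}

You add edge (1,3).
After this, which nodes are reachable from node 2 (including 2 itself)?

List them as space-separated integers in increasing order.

Answer: 0 1 2 3 4 5

Derivation:
Before: nodes reachable from 2: {0,2,3,4,5}
Adding (1,3): merges 2's component with another. Reachability grows.
After: nodes reachable from 2: {0,1,2,3,4,5}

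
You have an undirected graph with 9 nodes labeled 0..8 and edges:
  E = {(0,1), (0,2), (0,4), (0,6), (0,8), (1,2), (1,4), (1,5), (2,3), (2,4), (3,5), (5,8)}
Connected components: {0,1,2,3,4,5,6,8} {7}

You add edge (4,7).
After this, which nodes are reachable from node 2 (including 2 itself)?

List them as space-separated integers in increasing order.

Answer: 0 1 2 3 4 5 6 7 8

Derivation:
Before: nodes reachable from 2: {0,1,2,3,4,5,6,8}
Adding (4,7): merges 2's component with another. Reachability grows.
After: nodes reachable from 2: {0,1,2,3,4,5,6,7,8}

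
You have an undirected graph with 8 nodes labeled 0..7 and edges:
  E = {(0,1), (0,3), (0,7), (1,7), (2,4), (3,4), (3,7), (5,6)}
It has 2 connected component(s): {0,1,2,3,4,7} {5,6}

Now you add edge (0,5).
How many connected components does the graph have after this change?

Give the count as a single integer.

Answer: 1

Derivation:
Initial component count: 2
Add (0,5): merges two components. Count decreases: 2 -> 1.
New component count: 1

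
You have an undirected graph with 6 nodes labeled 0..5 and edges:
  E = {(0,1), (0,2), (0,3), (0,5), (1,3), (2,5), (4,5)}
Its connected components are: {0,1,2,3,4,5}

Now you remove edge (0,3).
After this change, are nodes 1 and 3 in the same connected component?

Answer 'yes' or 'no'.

Answer: yes

Derivation:
Initial components: {0,1,2,3,4,5}
Removing edge (0,3): not a bridge — component count unchanged at 1.
New components: {0,1,2,3,4,5}
Are 1 and 3 in the same component? yes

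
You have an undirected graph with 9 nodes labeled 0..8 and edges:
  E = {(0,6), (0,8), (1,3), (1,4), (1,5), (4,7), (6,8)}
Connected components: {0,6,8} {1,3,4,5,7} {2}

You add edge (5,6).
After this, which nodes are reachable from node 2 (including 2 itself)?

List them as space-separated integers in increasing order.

Before: nodes reachable from 2: {2}
Adding (5,6): merges two components, but neither contains 2. Reachability from 2 unchanged.
After: nodes reachable from 2: {2}

Answer: 2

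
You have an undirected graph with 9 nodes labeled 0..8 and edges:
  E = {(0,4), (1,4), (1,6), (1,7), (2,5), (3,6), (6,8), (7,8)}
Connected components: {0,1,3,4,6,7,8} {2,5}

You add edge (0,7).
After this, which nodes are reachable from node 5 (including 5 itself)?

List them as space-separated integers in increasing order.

Answer: 2 5

Derivation:
Before: nodes reachable from 5: {2,5}
Adding (0,7): both endpoints already in same component. Reachability from 5 unchanged.
After: nodes reachable from 5: {2,5}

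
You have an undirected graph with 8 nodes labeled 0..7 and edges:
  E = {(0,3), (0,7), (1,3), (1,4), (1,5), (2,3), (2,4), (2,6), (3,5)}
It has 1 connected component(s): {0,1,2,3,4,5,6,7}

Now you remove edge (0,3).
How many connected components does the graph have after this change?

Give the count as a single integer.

Answer: 2

Derivation:
Initial component count: 1
Remove (0,3): it was a bridge. Count increases: 1 -> 2.
  After removal, components: {0,7} {1,2,3,4,5,6}
New component count: 2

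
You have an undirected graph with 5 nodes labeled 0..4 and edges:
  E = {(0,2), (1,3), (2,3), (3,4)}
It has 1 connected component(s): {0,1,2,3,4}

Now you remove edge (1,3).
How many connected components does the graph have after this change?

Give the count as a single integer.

Answer: 2

Derivation:
Initial component count: 1
Remove (1,3): it was a bridge. Count increases: 1 -> 2.
  After removal, components: {0,2,3,4} {1}
New component count: 2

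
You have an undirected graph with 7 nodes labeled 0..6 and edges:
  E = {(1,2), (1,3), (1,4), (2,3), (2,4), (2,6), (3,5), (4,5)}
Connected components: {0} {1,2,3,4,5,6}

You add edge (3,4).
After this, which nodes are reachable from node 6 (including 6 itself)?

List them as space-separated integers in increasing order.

Before: nodes reachable from 6: {1,2,3,4,5,6}
Adding (3,4): both endpoints already in same component. Reachability from 6 unchanged.
After: nodes reachable from 6: {1,2,3,4,5,6}

Answer: 1 2 3 4 5 6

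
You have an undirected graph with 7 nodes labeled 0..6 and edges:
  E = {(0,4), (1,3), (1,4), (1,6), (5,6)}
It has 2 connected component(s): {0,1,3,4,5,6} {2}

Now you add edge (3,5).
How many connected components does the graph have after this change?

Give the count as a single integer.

Initial component count: 2
Add (3,5): endpoints already in same component. Count unchanged: 2.
New component count: 2

Answer: 2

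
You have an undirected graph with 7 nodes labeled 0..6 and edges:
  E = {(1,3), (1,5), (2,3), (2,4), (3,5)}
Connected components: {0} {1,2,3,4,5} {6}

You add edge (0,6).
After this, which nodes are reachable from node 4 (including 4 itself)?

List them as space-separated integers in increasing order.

Answer: 1 2 3 4 5

Derivation:
Before: nodes reachable from 4: {1,2,3,4,5}
Adding (0,6): merges two components, but neither contains 4. Reachability from 4 unchanged.
After: nodes reachable from 4: {1,2,3,4,5}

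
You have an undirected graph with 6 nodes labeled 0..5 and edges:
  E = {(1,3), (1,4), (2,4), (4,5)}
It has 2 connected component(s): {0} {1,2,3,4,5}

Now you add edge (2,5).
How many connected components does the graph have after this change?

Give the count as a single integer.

Answer: 2

Derivation:
Initial component count: 2
Add (2,5): endpoints already in same component. Count unchanged: 2.
New component count: 2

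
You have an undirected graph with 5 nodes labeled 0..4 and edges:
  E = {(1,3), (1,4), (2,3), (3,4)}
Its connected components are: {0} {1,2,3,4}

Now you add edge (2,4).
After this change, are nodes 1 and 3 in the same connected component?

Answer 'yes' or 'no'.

Initial components: {0} {1,2,3,4}
Adding edge (2,4): both already in same component {1,2,3,4}. No change.
New components: {0} {1,2,3,4}
Are 1 and 3 in the same component? yes

Answer: yes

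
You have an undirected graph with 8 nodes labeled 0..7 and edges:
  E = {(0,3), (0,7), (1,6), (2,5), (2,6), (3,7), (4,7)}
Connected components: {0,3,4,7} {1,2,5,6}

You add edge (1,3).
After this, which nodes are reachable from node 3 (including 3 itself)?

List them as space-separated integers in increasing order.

Answer: 0 1 2 3 4 5 6 7

Derivation:
Before: nodes reachable from 3: {0,3,4,7}
Adding (1,3): merges 3's component with another. Reachability grows.
After: nodes reachable from 3: {0,1,2,3,4,5,6,7}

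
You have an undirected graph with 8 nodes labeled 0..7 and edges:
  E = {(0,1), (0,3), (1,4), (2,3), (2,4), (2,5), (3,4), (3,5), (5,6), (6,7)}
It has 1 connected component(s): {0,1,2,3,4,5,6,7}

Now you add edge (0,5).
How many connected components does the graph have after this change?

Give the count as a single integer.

Answer: 1

Derivation:
Initial component count: 1
Add (0,5): endpoints already in same component. Count unchanged: 1.
New component count: 1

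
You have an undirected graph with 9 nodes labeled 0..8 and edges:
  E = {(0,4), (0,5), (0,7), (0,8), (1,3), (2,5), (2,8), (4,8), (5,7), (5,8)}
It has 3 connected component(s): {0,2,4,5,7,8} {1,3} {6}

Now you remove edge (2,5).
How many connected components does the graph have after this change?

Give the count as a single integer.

Initial component count: 3
Remove (2,5): not a bridge. Count unchanged: 3.
  After removal, components: {0,2,4,5,7,8} {1,3} {6}
New component count: 3

Answer: 3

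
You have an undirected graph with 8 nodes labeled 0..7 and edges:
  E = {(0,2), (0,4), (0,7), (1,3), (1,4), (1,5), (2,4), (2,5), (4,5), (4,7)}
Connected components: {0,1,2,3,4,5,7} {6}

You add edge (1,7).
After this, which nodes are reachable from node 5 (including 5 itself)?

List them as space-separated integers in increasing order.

Answer: 0 1 2 3 4 5 7

Derivation:
Before: nodes reachable from 5: {0,1,2,3,4,5,7}
Adding (1,7): both endpoints already in same component. Reachability from 5 unchanged.
After: nodes reachable from 5: {0,1,2,3,4,5,7}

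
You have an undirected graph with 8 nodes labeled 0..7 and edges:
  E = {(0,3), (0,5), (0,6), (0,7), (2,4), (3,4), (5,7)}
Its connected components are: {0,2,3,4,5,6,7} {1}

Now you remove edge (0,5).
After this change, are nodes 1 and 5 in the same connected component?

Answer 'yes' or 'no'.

Answer: no

Derivation:
Initial components: {0,2,3,4,5,6,7} {1}
Removing edge (0,5): not a bridge — component count unchanged at 2.
New components: {0,2,3,4,5,6,7} {1}
Are 1 and 5 in the same component? no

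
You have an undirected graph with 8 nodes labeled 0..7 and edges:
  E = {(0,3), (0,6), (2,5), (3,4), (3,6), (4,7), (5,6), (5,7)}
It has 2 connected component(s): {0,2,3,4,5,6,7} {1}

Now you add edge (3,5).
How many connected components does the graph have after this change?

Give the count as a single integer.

Initial component count: 2
Add (3,5): endpoints already in same component. Count unchanged: 2.
New component count: 2

Answer: 2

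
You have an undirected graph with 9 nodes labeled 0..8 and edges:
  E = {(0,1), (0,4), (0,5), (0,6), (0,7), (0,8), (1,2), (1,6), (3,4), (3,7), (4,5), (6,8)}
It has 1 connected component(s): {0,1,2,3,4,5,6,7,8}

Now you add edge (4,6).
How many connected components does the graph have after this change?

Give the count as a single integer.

Initial component count: 1
Add (4,6): endpoints already in same component. Count unchanged: 1.
New component count: 1

Answer: 1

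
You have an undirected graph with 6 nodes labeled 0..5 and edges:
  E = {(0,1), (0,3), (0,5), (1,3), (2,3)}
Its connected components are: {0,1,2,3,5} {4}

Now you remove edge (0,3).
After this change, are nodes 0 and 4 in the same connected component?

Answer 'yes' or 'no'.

Initial components: {0,1,2,3,5} {4}
Removing edge (0,3): not a bridge — component count unchanged at 2.
New components: {0,1,2,3,5} {4}
Are 0 and 4 in the same component? no

Answer: no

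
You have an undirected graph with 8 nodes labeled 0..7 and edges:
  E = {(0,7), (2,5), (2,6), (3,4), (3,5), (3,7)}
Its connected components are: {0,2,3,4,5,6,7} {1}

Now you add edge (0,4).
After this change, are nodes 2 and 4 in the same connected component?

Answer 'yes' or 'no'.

Answer: yes

Derivation:
Initial components: {0,2,3,4,5,6,7} {1}
Adding edge (0,4): both already in same component {0,2,3,4,5,6,7}. No change.
New components: {0,2,3,4,5,6,7} {1}
Are 2 and 4 in the same component? yes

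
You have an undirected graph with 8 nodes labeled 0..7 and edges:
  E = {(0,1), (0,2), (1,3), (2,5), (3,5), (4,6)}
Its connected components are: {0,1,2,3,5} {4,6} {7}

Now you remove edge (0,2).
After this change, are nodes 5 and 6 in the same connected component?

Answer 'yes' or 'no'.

Answer: no

Derivation:
Initial components: {0,1,2,3,5} {4,6} {7}
Removing edge (0,2): not a bridge — component count unchanged at 3.
New components: {0,1,2,3,5} {4,6} {7}
Are 5 and 6 in the same component? no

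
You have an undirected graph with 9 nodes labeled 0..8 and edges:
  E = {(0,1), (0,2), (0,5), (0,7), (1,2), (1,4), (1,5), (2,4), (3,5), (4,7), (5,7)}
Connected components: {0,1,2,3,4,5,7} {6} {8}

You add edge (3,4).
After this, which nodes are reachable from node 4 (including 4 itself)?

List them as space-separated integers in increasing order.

Answer: 0 1 2 3 4 5 7

Derivation:
Before: nodes reachable from 4: {0,1,2,3,4,5,7}
Adding (3,4): both endpoints already in same component. Reachability from 4 unchanged.
After: nodes reachable from 4: {0,1,2,3,4,5,7}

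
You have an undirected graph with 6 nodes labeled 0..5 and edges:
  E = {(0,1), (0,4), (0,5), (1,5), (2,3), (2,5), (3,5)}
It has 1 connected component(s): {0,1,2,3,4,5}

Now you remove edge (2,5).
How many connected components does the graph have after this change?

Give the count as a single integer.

Initial component count: 1
Remove (2,5): not a bridge. Count unchanged: 1.
  After removal, components: {0,1,2,3,4,5}
New component count: 1

Answer: 1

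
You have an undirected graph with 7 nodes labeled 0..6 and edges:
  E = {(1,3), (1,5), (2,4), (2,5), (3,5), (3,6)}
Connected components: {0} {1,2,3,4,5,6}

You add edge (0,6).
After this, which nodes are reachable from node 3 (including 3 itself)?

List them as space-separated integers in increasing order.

Before: nodes reachable from 3: {1,2,3,4,5,6}
Adding (0,6): merges 3's component with another. Reachability grows.
After: nodes reachable from 3: {0,1,2,3,4,5,6}

Answer: 0 1 2 3 4 5 6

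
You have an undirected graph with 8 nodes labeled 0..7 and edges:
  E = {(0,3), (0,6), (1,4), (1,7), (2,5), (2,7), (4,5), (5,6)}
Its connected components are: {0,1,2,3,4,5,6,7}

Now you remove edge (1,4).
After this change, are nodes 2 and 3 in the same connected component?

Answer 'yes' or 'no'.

Initial components: {0,1,2,3,4,5,6,7}
Removing edge (1,4): not a bridge — component count unchanged at 1.
New components: {0,1,2,3,4,5,6,7}
Are 2 and 3 in the same component? yes

Answer: yes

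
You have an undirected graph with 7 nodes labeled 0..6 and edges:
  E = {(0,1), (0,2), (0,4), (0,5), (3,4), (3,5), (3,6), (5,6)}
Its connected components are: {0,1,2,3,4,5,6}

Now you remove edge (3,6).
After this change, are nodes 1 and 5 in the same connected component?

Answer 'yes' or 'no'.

Initial components: {0,1,2,3,4,5,6}
Removing edge (3,6): not a bridge — component count unchanged at 1.
New components: {0,1,2,3,4,5,6}
Are 1 and 5 in the same component? yes

Answer: yes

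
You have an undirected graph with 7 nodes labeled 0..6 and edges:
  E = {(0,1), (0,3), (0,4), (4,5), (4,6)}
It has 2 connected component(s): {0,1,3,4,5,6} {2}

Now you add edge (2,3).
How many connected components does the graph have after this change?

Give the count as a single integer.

Initial component count: 2
Add (2,3): merges two components. Count decreases: 2 -> 1.
New component count: 1

Answer: 1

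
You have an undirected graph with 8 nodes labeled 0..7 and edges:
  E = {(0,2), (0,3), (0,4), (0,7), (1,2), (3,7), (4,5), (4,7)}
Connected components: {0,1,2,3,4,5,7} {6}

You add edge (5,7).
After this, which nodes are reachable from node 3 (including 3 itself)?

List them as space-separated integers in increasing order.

Answer: 0 1 2 3 4 5 7

Derivation:
Before: nodes reachable from 3: {0,1,2,3,4,5,7}
Adding (5,7): both endpoints already in same component. Reachability from 3 unchanged.
After: nodes reachable from 3: {0,1,2,3,4,5,7}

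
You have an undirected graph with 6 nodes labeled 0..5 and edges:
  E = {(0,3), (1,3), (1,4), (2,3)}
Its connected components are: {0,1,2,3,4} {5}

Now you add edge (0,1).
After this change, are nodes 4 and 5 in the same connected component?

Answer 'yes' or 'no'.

Answer: no

Derivation:
Initial components: {0,1,2,3,4} {5}
Adding edge (0,1): both already in same component {0,1,2,3,4}. No change.
New components: {0,1,2,3,4} {5}
Are 4 and 5 in the same component? no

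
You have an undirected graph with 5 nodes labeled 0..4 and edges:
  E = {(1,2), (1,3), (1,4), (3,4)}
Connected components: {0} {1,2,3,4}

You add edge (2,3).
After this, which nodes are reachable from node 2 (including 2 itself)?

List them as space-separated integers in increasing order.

Before: nodes reachable from 2: {1,2,3,4}
Adding (2,3): both endpoints already in same component. Reachability from 2 unchanged.
After: nodes reachable from 2: {1,2,3,4}

Answer: 1 2 3 4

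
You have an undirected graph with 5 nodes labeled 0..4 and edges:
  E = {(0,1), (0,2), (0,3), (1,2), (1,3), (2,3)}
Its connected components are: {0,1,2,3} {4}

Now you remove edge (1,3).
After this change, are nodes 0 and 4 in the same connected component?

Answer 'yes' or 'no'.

Initial components: {0,1,2,3} {4}
Removing edge (1,3): not a bridge — component count unchanged at 2.
New components: {0,1,2,3} {4}
Are 0 and 4 in the same component? no

Answer: no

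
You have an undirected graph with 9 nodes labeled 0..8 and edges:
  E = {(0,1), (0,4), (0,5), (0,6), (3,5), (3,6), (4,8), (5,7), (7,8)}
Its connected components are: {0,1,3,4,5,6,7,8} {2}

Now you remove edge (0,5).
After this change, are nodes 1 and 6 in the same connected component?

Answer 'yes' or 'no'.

Answer: yes

Derivation:
Initial components: {0,1,3,4,5,6,7,8} {2}
Removing edge (0,5): not a bridge — component count unchanged at 2.
New components: {0,1,3,4,5,6,7,8} {2}
Are 1 and 6 in the same component? yes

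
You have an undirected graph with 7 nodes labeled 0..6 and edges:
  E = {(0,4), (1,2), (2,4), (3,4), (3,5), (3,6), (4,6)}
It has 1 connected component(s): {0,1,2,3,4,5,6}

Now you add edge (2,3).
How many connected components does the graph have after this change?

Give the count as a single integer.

Initial component count: 1
Add (2,3): endpoints already in same component. Count unchanged: 1.
New component count: 1

Answer: 1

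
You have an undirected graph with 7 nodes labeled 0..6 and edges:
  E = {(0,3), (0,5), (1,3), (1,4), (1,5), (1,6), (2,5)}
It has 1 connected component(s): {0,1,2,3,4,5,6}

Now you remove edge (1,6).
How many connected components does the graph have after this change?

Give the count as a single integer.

Initial component count: 1
Remove (1,6): it was a bridge. Count increases: 1 -> 2.
  After removal, components: {0,1,2,3,4,5} {6}
New component count: 2

Answer: 2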